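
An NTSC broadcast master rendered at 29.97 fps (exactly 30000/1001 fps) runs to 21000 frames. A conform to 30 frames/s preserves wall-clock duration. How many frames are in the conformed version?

21021 frames

Target frames = source frames × (target rate / source rate) = 21000 × (30)/(30000/1001) = 21000 × 1001/1000 = 21021.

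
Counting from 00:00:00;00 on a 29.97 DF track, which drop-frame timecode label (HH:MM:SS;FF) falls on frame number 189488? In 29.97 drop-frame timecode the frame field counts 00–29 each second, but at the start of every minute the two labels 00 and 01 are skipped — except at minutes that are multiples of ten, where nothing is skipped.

Ten DF minutes hold 17982 frames, so frame 189488 lies in block 10 (frames 179820–197801) with 9668 frames into that block.
The block's first minute is 1800 frames and the rest 1798 each; 9668 frames reaches minute 5, so 10 × 18 + 5 × 2 = 190 labels have been skipped so far.
Adding those back, label number 189488 + 190 = 189678 at 30 labels/s is 6322 s + 18 f = 1 h 45 min 22 s frame 18, i.e. 01:45:22;18.

01:45:22;18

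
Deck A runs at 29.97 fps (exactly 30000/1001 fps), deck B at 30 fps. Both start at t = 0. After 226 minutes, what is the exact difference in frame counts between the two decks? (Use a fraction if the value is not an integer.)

226 min = 13560 s.
A emits 30000/1001 × 13560 = 406800000/1001 frames; B emits 30 × 13560 = 406800.
Difference = 406800/1001 frames (≈ 406.3936); B is ahead of A.

406800/1001 frames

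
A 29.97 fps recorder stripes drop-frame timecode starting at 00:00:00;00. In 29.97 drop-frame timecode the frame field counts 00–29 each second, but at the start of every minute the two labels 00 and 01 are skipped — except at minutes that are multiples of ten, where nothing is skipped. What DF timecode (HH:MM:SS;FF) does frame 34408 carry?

Ten DF minutes hold 17982 frames, so frame 34408 lies in block 1 (frames 17982–35963) with 16426 frames into that block.
The block's first minute is 1800 frames and the rest 1798 each; 16426 frames reaches minute 9, so 1 × 18 + 9 × 2 = 36 labels have been skipped so far.
Adding those back, label number 34408 + 36 = 34444 at 30 labels/s is 1148 s + 4 f = 0 h 19 min 8 s frame 4, i.e. 00:19:08;04.

00:19:08;04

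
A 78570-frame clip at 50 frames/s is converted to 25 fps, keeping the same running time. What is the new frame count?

39285 frames

Target frames = source frames × (target rate / source rate) = 78570 × (25)/(50) = 78570 × 1/2 = 39285.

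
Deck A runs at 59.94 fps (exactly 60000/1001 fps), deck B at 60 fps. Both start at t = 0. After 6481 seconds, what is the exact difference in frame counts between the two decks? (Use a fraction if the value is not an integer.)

A emits 60000/1001 × 6481 = 388860000/1001 frames; B emits 60 × 6481 = 388860.
Difference = 388860/1001 frames (≈ 388.4715); B is ahead of A.

388860/1001 frames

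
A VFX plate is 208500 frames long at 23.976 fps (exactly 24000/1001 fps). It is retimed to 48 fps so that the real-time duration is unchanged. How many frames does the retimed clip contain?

Target frames = source frames × (target rate / source rate) = 208500 × (48)/(24000/1001) = 208500 × 1001/500 = 417417.

417417 frames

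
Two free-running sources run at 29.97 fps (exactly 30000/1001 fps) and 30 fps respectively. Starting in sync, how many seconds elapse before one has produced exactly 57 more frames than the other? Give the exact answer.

1901.9 seconds

The gap grows by |30 − 30000/1001| = 30/1001 frames per second.
Time for a 57-frame gap: 57 ÷ (30/1001) = 1901.9 s.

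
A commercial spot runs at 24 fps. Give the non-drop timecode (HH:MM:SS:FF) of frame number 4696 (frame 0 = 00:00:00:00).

4696 ÷ 24 = 195 full seconds, remainder 16 frames.
195 s = 0 h 3 min 15 s.
Timecode: 00:03:15:16.

00:03:15:16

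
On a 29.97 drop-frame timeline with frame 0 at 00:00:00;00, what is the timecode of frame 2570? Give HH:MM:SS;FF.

00:01:25;22

Each 10-minute DF block holds 10 × 60 × 30 − 9 × 2 = 17982 frames. 2570 ÷ 17982 → 0 full blocks, remainder 2570.
Within the partial block the first minute is 1800 frames and each further minute 1798, so 1 further minute boundary passed. Total skipped labels = 18 × 0 + 2 × 1 = 2.
Non-drop label index = 2570 + 2 = 2572; at 30 labels/s that is 00:01:25:22, i.e. DF 00:01:25;22.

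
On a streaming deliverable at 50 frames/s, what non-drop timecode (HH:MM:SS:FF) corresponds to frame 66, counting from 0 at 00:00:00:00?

66 ÷ 50 = 1 full seconds, remainder 16 frames.
1 s = 0 h 0 min 1 s.
Timecode: 00:00:01:16.

00:00:01:16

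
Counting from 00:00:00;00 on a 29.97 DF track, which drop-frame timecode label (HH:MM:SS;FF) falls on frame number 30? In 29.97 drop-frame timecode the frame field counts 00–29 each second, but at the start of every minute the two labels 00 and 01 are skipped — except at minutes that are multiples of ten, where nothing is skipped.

Ten DF minutes hold 17982 frames, so frame 30 lies in block 0 (frames 0–17981) with 30 frames into that block.
The block's first minute is 1800 frames and the rest 1798 each; 30 frames reaches minute 0, so 0 × 18 + 0 × 2 = 0 labels have been skipped so far.
Adding those back, label number 30 + 0 = 30 at 30 labels/s is 1 s + 0 f = 0 h 0 min 1 s frame 0, i.e. 00:00:01;00.

00:00:01;00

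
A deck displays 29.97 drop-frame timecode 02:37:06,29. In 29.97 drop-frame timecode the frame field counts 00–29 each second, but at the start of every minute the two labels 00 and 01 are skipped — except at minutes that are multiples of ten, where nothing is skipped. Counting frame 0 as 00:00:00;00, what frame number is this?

282525

Complete 10-minute blocks: 15, each 17982 frames → 269730.
Remaining 7 whole minutes in the current block: 1800 + 6 × 1798 = 12588 frames.
Within the current minute: 6 × 30 + 29 − 2 = 207 (labels ;00/;01 skipped at this minute). Total = 269730 + 12588 + 207 = 282525.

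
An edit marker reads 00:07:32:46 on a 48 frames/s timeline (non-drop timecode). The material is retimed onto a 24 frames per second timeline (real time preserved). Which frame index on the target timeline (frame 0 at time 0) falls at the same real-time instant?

Source frame index: (0×3600 + 7×60 + 32) × 48 + 46 = 21742.
Real time: 21742 / (48) = 10871/24 s.
Target frame: (10871/24) × (24) = 10871.

frame 10871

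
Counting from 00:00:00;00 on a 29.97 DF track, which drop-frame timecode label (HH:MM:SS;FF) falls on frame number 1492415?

Each 10-minute DF block holds 10 × 60 × 30 − 9 × 2 = 17982 frames. 1492415 ÷ 17982 → 82 full blocks, remainder 17891.
Within the partial block the first minute is 1800 frames and each further minute 1798, so 9 further minute boundaries passed. Total skipped labels = 18 × 82 + 2 × 9 = 1494.
Non-drop label index = 1492415 + 1494 = 1493909; at 30 labels/s that is 13:49:56:29, i.e. DF 13:49:56;29.

13:49:56;29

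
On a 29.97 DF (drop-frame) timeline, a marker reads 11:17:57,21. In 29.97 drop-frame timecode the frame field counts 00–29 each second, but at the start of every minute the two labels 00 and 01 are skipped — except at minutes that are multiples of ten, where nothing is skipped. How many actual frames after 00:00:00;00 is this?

1219111

Complete 10-minute blocks: 67, each 17982 frames → 1204794.
Remaining 7 whole minutes in the current block: 1800 + 6 × 1798 = 12588 frames.
Within the current minute: 57 × 30 + 21 − 2 = 1729 (labels ;00/;01 skipped at this minute). Total = 1204794 + 12588 + 1729 = 1219111.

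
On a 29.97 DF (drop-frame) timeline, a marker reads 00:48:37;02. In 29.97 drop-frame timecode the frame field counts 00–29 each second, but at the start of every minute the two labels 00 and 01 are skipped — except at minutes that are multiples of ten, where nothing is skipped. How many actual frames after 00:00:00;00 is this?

Complete 10-minute blocks: 4, each 17982 frames → 71928.
Remaining 8 whole minutes in the current block: 1800 + 7 × 1798 = 14386 frames.
Within the current minute: 37 × 30 + 2 − 2 = 1110 (labels ;00/;01 skipped at this minute). Total = 71928 + 14386 + 1110 = 87424.

87424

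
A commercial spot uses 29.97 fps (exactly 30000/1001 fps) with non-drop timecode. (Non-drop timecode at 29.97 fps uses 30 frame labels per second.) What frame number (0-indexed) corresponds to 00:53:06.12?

95592

Total seconds to the label: (0 × 3600 + 53 × 60 + 6) = 3186.
Frame index = 3186 × 30 + 12 = 95592.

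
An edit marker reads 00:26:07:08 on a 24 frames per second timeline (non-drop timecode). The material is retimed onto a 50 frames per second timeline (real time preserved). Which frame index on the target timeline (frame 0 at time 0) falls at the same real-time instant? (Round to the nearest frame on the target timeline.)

frame 78367

Source frame index: (0×3600 + 26×60 + 7) × 24 + 8 = 37616.
Real time: 37616 / (24) = 4702/3 s.
Target frame: (4702/3) × (50) = 235100/3 ≈ 78366.667 → 78367.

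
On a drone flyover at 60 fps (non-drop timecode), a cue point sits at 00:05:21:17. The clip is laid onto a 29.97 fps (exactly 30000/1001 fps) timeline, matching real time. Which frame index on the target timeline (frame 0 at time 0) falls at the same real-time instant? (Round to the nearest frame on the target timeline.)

Source frame index: (0×3600 + 5×60 + 21) × 60 + 17 = 19277.
Real time: 19277 / (60) = 19277/60 s.
Target frame: (19277/60) × (30000/1001) = 9638500/1001 ≈ 9628.871 → 9629.

frame 9629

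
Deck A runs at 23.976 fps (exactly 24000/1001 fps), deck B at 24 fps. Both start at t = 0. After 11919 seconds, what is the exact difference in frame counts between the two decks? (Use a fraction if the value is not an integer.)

A emits 24000/1001 × 11919 = 286056000/1001 frames; B emits 24 × 11919 = 286056.
Difference = 286056/1001 frames (≈ 285.7702); B is ahead of A.

286056/1001 frames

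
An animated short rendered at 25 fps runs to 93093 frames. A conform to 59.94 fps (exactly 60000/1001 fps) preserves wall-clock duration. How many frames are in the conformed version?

Target frames = source frames × (target rate / source rate) = 93093 × (60000/1001)/(25) = 93093 × 2400/1001 = 223200.

223200 frames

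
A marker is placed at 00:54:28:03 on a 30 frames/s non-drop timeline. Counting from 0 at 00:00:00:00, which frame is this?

frame 98043

Total seconds to the label: (0 × 3600 + 54 × 60 + 28) = 3268.
Frame index = 3268 × 30 + 3 = 98043.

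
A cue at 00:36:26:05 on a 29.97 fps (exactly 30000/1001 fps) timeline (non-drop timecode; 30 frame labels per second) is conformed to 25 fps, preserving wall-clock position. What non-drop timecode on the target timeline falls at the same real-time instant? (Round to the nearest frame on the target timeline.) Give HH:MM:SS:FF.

Source frame index: (0×3600 + 36×60 + 26) × 30 + 5 = 65585.
Real time: 65585 / (30000/1001) = 13130117/6000 s.
Target frame: (13130117/6000) × (25) = 13130117/240 ≈ 54708.821 → 54709.
At 25 labels/s: frame 54709 → 00:36:28:09.

00:36:28:09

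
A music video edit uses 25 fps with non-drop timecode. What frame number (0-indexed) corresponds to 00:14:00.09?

Total seconds to the label: (0 × 3600 + 14 × 60 + 0) = 840.
Frame index = 840 × 25 + 9 = 21009.

frame 21009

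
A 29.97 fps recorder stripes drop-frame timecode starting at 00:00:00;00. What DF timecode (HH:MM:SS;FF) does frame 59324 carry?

Ten DF minutes hold 17982 frames, so frame 59324 lies in block 3 (frames 53946–71927) with 5378 frames into that block.
The block's first minute is 1800 frames and the rest 1798 each; 5378 frames reaches minute 2, so 3 × 18 + 2 × 2 = 58 labels have been skipped so far.
Adding those back, label number 59324 + 58 = 59382 at 30 labels/s is 1979 s + 12 f = 0 h 32 min 59 s frame 12, i.e. 00:32:59;12.

00:32:59;12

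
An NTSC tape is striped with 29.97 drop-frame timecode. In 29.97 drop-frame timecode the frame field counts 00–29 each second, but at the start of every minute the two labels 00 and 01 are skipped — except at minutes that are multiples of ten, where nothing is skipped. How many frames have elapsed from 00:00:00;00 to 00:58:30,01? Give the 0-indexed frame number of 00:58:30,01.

105195

As if non-drop at 30 labels/s: (0 × 3600 + 58 × 60 + 30) × 30 + 1 = 105301.
Minute boundaries passed: 58; those not divisible by 10: 58 − 5 = 53; dropped labels = 2 × 53 = 106.
Actual frame index = 105301 − 106 = 105195.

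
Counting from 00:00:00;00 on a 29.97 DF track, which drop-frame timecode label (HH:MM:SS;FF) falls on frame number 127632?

01:10:58;18

Ten DF minutes hold 17982 frames, so frame 127632 lies in block 7 (frames 125874–143855) with 1758 frames into that block.
The block's first minute is 1800 frames and the rest 1798 each; 1758 frames reaches minute 0, so 7 × 18 + 0 × 2 = 126 labels have been skipped so far.
Adding those back, label number 127632 + 126 = 127758 at 30 labels/s is 4258 s + 18 f = 1 h 10 min 58 s frame 18, i.e. 01:10:58;18.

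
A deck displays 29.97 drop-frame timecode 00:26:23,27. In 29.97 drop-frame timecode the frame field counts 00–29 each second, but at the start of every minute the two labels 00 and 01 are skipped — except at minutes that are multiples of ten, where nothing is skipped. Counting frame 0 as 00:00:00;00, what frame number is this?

47469

As if non-drop at 30 labels/s: (0 × 3600 + 26 × 60 + 23) × 30 + 27 = 47517.
Minute boundaries passed: 26; those not divisible by 10: 26 − 2 = 24; dropped labels = 2 × 24 = 48.
Actual frame index = 47517 − 48 = 47469.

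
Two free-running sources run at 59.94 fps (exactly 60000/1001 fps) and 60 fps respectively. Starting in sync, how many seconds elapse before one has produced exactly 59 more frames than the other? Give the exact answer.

59059/60 seconds

The gap grows by |60 − 60000/1001| = 60/1001 frames per second.
Time for a 59-frame gap: 59 ÷ (60/1001) = 59059/60 s.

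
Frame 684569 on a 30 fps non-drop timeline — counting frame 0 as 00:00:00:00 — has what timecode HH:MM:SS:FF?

06:20:18:29

684569 ÷ 30 = 22818 full seconds, remainder 29 frames.
22818 s = 6 h 20 min 18 s.
Timecode: 06:20:18:29.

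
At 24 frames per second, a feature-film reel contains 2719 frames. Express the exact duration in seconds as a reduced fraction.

2719/24 seconds

Running time = 2719 ÷ (24) = 2719 × 1/24 = 2719/24 s.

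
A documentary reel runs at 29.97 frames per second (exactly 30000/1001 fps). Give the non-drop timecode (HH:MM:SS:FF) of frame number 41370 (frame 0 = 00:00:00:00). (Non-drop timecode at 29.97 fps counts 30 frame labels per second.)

41370 ÷ 30 = 1379 full seconds, remainder 0 frames.
1379 s = 0 h 22 min 59 s.
Timecode: 00:22:59:00.

00:22:59:00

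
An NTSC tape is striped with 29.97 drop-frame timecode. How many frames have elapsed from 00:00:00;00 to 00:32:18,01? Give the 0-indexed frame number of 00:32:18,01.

58083

Complete 10-minute blocks: 3, each 17982 frames → 53946.
Remaining 2 whole minutes in the current block: 1800 + 1 × 1798 = 3598 frames.
Within the current minute: 18 × 30 + 1 − 2 = 539 (labels ;00/;01 skipped at this minute). Total = 53946 + 3598 + 539 = 58083.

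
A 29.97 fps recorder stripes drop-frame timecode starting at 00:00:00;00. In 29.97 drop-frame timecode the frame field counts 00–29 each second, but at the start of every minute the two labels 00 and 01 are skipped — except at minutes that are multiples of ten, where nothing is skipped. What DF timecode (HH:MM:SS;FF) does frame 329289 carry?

03:03:07;09

Ten DF minutes hold 17982 frames, so frame 329289 lies in block 18 (frames 323676–341657) with 5613 frames into that block.
The block's first minute is 1800 frames and the rest 1798 each; 5613 frames reaches minute 3, so 18 × 18 + 3 × 2 = 330 labels have been skipped so far.
Adding those back, label number 329289 + 330 = 329619 at 30 labels/s is 10987 s + 9 f = 3 h 3 min 7 s frame 9, i.e. 03:03:07;09.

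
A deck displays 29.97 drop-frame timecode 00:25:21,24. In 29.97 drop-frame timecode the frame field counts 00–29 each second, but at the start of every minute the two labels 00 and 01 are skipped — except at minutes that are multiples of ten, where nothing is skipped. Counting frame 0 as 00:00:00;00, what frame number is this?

45608

Complete 10-minute blocks: 2, each 17982 frames → 35964.
Remaining 5 whole minutes in the current block: 1800 + 4 × 1798 = 8992 frames.
Within the current minute: 21 × 30 + 24 − 2 = 652 (labels ;00/;01 skipped at this minute). Total = 35964 + 8992 + 652 = 45608.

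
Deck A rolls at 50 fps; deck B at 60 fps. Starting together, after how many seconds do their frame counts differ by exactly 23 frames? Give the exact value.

The gap grows by |60 − 50| = 10 frames per second.
Time for a 23-frame gap: 23 ÷ (10) = 2.3 s.

2.3 seconds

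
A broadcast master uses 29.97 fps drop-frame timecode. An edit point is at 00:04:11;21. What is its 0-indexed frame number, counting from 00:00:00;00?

Complete 10-minute blocks: 0, each 17982 frames → 0.
Remaining 4 whole minutes in the current block: 1800 + 3 × 1798 = 7194 frames.
Within the current minute: 11 × 30 + 21 − 2 = 349 (labels ;00/;01 skipped at this minute). Total = 0 + 7194 + 349 = 7543.

7543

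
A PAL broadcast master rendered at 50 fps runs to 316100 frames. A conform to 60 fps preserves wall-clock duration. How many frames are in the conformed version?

379320 frames

Target frames = source frames × (target rate / source rate) = 316100 × (60)/(50) = 316100 × 6/5 = 379320.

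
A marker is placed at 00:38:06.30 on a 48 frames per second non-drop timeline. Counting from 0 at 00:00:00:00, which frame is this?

frame 109758

Total seconds to the label: (0 × 3600 + 38 × 60 + 6) = 2286.
Frame index = 2286 × 48 + 30 = 109758.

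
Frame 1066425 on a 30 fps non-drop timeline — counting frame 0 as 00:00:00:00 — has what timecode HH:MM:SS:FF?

1066425 ÷ 30 = 35547 full seconds, remainder 15 frames.
35547 s = 9 h 52 min 27 s.
Timecode: 09:52:27:15.

09:52:27:15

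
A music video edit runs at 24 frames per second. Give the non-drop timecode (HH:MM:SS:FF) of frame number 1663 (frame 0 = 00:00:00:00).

1663 ÷ 24 = 69 full seconds, remainder 7 frames.
69 s = 0 h 1 min 9 s.
Timecode: 00:01:09:07.

00:01:09:07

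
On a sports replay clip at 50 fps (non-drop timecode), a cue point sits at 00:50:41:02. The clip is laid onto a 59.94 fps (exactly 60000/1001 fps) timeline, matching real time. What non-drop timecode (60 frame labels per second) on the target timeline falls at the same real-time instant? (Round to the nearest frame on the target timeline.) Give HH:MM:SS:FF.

00:50:38:00

Source frame index: (0×3600 + 50×60 + 41) × 50 + 2 = 152052.
Real time: 152052 / (50) = 76026/25 s.
Target frame: (76026/25) × (60000/1001) = 182462400/1001 ≈ 182280.120 → 182280.
At 60 labels/s: frame 182280 → 00:50:38:00.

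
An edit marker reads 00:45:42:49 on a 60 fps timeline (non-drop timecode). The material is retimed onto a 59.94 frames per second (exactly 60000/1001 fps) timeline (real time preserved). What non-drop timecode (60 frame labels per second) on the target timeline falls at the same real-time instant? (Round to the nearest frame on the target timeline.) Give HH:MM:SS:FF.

00:45:40:05

Source frame index: (0×3600 + 45×60 + 42) × 60 + 49 = 164569.
Real time: 164569 / (60) = 164569/60 s.
Target frame: (164569/60) × (60000/1001) = 164569000/1001 ≈ 164404.595 → 164405.
At 60 labels/s: frame 164405 → 00:45:40:05.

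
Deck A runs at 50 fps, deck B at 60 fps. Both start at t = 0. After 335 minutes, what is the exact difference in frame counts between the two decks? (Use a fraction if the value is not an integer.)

335 min = 20100 s.
A emits 50 × 20100 = 1005000 frames; B emits 60 × 20100 = 1206000.
Difference = 201000 frames; B is ahead of A.

201000 frames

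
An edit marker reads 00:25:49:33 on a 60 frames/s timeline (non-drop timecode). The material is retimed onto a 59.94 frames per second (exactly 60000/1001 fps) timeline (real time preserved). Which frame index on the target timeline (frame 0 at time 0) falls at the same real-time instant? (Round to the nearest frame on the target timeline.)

Source frame index: (0×3600 + 25×60 + 49) × 60 + 33 = 92973.
Real time: 92973 / (60) = 30991/20 s.
Target frame: (30991/20) × (60000/1001) = 92973000/1001 ≈ 92880.120 → 92880.

frame 92880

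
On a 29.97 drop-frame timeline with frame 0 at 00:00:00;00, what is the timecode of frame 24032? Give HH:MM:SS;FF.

Ten DF minutes hold 17982 frames, so frame 24032 lies in block 1 (frames 17982–35963) with 6050 frames into that block.
The block's first minute is 1800 frames and the rest 1798 each; 6050 frames reaches minute 3, so 1 × 18 + 3 × 2 = 24 labels have been skipped so far.
Adding those back, label number 24032 + 24 = 24056 at 30 labels/s is 801 s + 26 f = 0 h 13 min 21 s frame 26, i.e. 00:13:21;26.

00:13:21;26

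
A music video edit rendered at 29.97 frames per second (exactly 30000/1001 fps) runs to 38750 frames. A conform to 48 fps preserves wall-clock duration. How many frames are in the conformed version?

62062 frames

Target frames = source frames × (target rate / source rate) = 38750 × (48)/(30000/1001) = 38750 × 1001/625 = 62062.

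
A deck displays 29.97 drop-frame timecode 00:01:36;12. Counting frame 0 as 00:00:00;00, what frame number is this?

2890

As if non-drop at 30 labels/s: (0 × 3600 + 1 × 60 + 36) × 30 + 12 = 2892.
Minute boundaries passed: 1; those not divisible by 10: 1 − 0 = 1; dropped labels = 2 × 1 = 2.
Actual frame index = 2892 − 2 = 2890.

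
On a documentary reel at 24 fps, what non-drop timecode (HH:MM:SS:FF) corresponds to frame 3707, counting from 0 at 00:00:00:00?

00:02:34:11

3707 ÷ 24 = 154 full seconds, remainder 11 frames.
154 s = 0 h 2 min 34 s.
Timecode: 00:02:34:11.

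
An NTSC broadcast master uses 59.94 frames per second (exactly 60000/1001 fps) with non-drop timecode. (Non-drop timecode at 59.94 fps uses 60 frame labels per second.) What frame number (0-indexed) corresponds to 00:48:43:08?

Total seconds to the label: (0 × 3600 + 48 × 60 + 43) = 2923.
Frame index = 2923 × 60 + 8 = 175388.

frame 175388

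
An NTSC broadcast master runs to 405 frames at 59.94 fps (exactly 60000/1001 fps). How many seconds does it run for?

6.75675 seconds

Running time = 405 / (60000/1001) = 6.75675 s.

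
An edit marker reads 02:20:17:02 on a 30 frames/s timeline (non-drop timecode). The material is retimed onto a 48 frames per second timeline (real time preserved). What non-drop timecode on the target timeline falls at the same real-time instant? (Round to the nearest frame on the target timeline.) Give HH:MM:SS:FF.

Source frame index: (2×3600 + 20×60 + 17) × 30 + 2 = 252512.
Real time: 252512 / (30) = 126256/15 s.
Target frame: (126256/15) × (48) = 2020096/5 ≈ 404019.200 → 404019.
At 48 labels/s: frame 404019 → 02:20:17:03.

02:20:17:03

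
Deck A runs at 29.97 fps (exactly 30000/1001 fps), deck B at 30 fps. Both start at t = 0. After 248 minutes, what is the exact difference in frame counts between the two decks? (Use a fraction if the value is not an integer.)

248 min = 14880 s.
A emits 30000/1001 × 14880 = 446400000/1001 frames; B emits 30 × 14880 = 446400.
Difference = 446400/1001 frames (≈ 445.9540); B is ahead of A.

446400/1001 frames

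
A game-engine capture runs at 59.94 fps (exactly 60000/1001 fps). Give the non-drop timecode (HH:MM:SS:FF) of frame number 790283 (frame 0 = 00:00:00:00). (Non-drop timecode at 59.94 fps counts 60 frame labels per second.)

790283 ÷ 60 = 13171 full seconds, remainder 23 frames.
13171 s = 3 h 39 min 31 s.
Timecode: 03:39:31:23.

03:39:31:23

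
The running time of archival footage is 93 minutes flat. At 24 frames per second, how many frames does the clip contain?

133920 frames

93 min = 5580 s.
Frames = 5580 × 24 = 133920.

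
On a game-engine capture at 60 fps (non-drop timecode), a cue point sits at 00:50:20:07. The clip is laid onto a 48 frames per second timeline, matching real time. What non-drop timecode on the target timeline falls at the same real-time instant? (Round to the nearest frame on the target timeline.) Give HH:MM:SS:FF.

00:50:20:06

Source frame index: (0×3600 + 50×60 + 20) × 60 + 7 = 181207.
Real time: 181207 / (60) = 181207/60 s.
Target frame: (181207/60) × (48) = 724828/5 ≈ 144965.600 → 144966.
At 48 labels/s: frame 144966 → 00:50:20:06.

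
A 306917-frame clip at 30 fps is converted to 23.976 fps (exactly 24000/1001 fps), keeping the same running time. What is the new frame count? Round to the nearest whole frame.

245288 frames

Frames at target rate = 306917 × (24000/1001) / (30) = 18887200/77 ≈ 245288.312.
Nearest whole frame: 245288.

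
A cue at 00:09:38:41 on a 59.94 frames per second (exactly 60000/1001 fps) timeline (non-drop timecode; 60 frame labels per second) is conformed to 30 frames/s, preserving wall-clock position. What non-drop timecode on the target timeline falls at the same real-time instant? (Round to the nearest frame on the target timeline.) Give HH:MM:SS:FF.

Source frame index: (0×3600 + 9×60 + 38) × 60 + 41 = 34721.
Real time: 34721 / (60000/1001) = 34755721/60000 s.
Target frame: (34755721/60000) × (30) = 34755721/2000 ≈ 17377.860 → 17378.
At 30 labels/s: frame 17378 → 00:09:39:08.

00:09:39:08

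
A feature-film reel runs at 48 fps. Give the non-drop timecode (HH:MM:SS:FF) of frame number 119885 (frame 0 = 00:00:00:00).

00:41:37:29

119885 ÷ 48 = 2497 full seconds, remainder 29 frames.
2497 s = 0 h 41 min 37 s.
Timecode: 00:41:37:29.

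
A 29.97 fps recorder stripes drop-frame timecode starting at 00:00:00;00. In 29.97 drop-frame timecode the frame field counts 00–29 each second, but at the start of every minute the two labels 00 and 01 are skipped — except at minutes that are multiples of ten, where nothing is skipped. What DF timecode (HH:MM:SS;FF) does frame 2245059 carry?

Each 10-minute DF block holds 10 × 60 × 30 − 9 × 2 = 17982 frames. 2245059 ÷ 17982 → 124 full blocks, remainder 15291.
Within the partial block the first minute is 1800 frames and each further minute 1798, so 8 further minute boundaries passed. Total skipped labels = 18 × 124 + 2 × 8 = 2248.
Non-drop label index = 2245059 + 2248 = 2247307; at 30 labels/s that is 20:48:30:07, i.e. DF 20:48:30;07.

20:48:30;07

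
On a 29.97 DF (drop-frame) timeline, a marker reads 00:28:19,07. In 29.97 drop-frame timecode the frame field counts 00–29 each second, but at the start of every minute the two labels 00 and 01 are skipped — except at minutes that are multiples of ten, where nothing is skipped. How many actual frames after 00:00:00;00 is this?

Complete 10-minute blocks: 2, each 17982 frames → 35964.
Remaining 8 whole minutes in the current block: 1800 + 7 × 1798 = 14386 frames.
Within the current minute: 19 × 30 + 7 − 2 = 575 (labels ;00/;01 skipped at this minute). Total = 35964 + 14386 + 575 = 50925.

50925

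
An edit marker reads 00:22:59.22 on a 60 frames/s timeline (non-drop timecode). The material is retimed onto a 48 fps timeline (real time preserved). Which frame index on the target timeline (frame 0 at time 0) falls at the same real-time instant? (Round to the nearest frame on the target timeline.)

frame 66210

Source frame index: (0×3600 + 22×60 + 59) × 60 + 22 = 82762.
Real time: 82762 / (60) = 41381/30 s.
Target frame: (41381/30) × (48) = 331048/5 ≈ 66209.600 → 66210.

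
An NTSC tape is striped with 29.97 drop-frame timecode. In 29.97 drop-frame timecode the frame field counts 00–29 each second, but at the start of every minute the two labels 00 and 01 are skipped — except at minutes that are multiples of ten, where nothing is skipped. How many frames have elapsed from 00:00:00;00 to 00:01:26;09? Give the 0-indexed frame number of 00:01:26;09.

2587

As if non-drop at 30 labels/s: (0 × 3600 + 1 × 60 + 26) × 30 + 9 = 2589.
Minute boundaries passed: 1; those not divisible by 10: 1 − 0 = 1; dropped labels = 2 × 1 = 2.
Actual frame index = 2589 − 2 = 2587.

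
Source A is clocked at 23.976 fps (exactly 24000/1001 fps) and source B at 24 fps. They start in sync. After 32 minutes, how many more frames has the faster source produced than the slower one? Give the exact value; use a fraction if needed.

46080/1001 frames

32 min = 1920 s.
A emits 24000/1001 × 1920 = 46080000/1001 frames; B emits 24 × 1920 = 46080.
Difference = 46080/1001 frames (≈ 46.0340); B is ahead of A.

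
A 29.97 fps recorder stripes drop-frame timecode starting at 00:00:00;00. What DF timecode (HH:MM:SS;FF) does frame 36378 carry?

Ten DF minutes hold 17982 frames, so frame 36378 lies in block 2 (frames 35964–53945) with 414 frames into that block.
The block's first minute is 1800 frames and the rest 1798 each; 414 frames reaches minute 0, so 2 × 18 + 0 × 2 = 36 labels have been skipped so far.
Adding those back, label number 36378 + 36 = 36414 at 30 labels/s is 1213 s + 24 f = 0 h 20 min 13 s frame 24, i.e. 00:20:13;24.

00:20:13;24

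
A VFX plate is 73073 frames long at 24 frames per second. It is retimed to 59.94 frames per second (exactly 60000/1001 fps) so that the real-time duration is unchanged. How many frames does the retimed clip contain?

Target frames = source frames × (target rate / source rate) = 73073 × (60000/1001)/(24) = 73073 × 2500/1001 = 182500.

182500 frames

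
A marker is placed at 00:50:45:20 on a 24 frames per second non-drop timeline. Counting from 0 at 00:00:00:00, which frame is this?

Total seconds to the label: (0 × 3600 + 50 × 60 + 45) = 3045.
Frame index = 3045 × 24 + 20 = 73100.

frame 73100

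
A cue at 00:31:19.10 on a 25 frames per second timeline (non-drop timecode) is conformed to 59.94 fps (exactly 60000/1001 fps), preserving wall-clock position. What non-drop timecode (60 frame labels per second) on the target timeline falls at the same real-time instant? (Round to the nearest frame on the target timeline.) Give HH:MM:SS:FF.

00:31:17:31

Source frame index: (0×3600 + 31×60 + 19) × 25 + 10 = 46985.
Real time: 46985 / (25) = 9397/5 s.
Target frame: (9397/5) × (60000/1001) = 112764000/1001 ≈ 112651.349 → 112651.
At 60 labels/s: frame 112651 → 00:31:17:31.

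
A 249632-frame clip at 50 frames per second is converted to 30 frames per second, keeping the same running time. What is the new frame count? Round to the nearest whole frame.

Frames at target rate = 249632 × (30) / (50) = 748896/5 ≈ 149779.200.
Nearest whole frame: 149779.

149779 frames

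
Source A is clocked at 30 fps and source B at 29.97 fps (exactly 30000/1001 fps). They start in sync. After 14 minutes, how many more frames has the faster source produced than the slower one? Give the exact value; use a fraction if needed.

3600/143 frames

14 min = 840 s.
A emits 30 × 840 = 25200 frames; B emits 30000/1001 × 840 = 3600000/143.
Difference = 3600/143 frames (≈ 25.1748); B is behind A.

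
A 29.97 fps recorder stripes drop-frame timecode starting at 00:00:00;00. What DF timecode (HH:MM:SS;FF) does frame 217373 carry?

Each 10-minute DF block holds 10 × 60 × 30 − 9 × 2 = 17982 frames. 217373 ÷ 17982 → 12 full blocks, remainder 1589.
Within the partial block the first minute is 1800 frames and each further minute 1798, so 0 further minute boundaries passed. Total skipped labels = 18 × 12 + 2 × 0 = 216.
Non-drop label index = 217373 + 216 = 217589; at 30 labels/s that is 02:00:52:29, i.e. DF 02:00:52;29.

02:00:52;29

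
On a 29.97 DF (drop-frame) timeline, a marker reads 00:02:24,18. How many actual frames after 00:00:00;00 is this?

4334

Complete 10-minute blocks: 0, each 17982 frames → 0.
Remaining 2 whole minutes in the current block: 1800 + 1 × 1798 = 3598 frames.
Within the current minute: 24 × 30 + 18 − 2 = 736 (labels ;00/;01 skipped at this minute). Total = 0 + 3598 + 736 = 4334.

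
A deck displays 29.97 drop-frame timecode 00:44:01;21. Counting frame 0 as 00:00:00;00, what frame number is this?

Complete 10-minute blocks: 4, each 17982 frames → 71928.
Remaining 4 whole minutes in the current block: 1800 + 3 × 1798 = 7194 frames.
Within the current minute: 1 × 30 + 21 − 2 = 49 (labels ;00/;01 skipped at this minute). Total = 71928 + 7194 + 49 = 79171.

79171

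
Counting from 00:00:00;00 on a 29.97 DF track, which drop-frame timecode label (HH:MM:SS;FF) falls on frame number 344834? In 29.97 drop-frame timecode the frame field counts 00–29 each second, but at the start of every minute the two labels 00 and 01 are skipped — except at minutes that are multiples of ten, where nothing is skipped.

03:11:45;28

Ten DF minutes hold 17982 frames, so frame 344834 lies in block 19 (frames 341658–359639) with 3176 frames into that block.
The block's first minute is 1800 frames and the rest 1798 each; 3176 frames reaches minute 1, so 19 × 18 + 1 × 2 = 344 labels have been skipped so far.
Adding those back, label number 344834 + 344 = 345178 at 30 labels/s is 11505 s + 28 f = 3 h 11 min 45 s frame 28, i.e. 03:11:45;28.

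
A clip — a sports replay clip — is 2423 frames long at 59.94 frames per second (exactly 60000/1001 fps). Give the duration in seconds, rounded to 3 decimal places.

40.424 seconds

Running time = 2423 × 1001/60000 = 2425423/60000 s ≈ 40.424 s.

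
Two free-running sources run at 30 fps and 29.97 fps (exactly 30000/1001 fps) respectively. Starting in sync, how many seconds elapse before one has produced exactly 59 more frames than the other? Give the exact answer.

59059/30 seconds

The gap grows by |30000/1001 − 30| = 30/1001 frames per second.
Time for a 59-frame gap: 59 ÷ (30/1001) = 59059/30 s.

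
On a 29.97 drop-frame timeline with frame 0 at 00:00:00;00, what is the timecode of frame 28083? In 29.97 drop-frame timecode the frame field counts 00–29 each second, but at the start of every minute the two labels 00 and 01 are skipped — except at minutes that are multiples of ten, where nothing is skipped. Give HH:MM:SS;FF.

Ten DF minutes hold 17982 frames, so frame 28083 lies in block 1 (frames 17982–35963) with 10101 frames into that block.
The block's first minute is 1800 frames and the rest 1798 each; 10101 frames reaches minute 5, so 1 × 18 + 5 × 2 = 28 labels have been skipped so far.
Adding those back, label number 28083 + 28 = 28111 at 30 labels/s is 937 s + 1 f = 0 h 15 min 37 s frame 1, i.e. 00:15:37;01.

00:15:37;01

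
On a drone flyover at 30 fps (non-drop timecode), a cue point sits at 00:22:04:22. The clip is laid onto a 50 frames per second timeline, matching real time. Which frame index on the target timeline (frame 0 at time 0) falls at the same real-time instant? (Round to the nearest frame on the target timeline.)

Source frame index: (0×3600 + 22×60 + 4) × 30 + 22 = 39742.
Real time: 39742 / (30) = 19871/15 s.
Target frame: (19871/15) × (50) = 198710/3 ≈ 66236.667 → 66237.

frame 66237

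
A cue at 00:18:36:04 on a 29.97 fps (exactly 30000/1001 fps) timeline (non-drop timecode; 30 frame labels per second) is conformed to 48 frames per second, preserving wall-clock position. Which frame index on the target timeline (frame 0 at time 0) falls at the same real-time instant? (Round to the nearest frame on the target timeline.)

Source frame index: (0×3600 + 18×60 + 36) × 30 + 4 = 33484.
Real time: 33484 / (30000/1001) = 8379371/7500 s.
Target frame: (8379371/7500) × (48) = 33517484/625 ≈ 53627.974 → 53628.

frame 53628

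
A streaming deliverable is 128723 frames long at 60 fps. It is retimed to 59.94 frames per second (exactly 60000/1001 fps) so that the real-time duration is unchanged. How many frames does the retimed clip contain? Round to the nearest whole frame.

Frames at target rate = 128723 × (60000/1001) / (60) = 18389000/143 ≈ 128594.406.
Nearest whole frame: 128594.

128594 frames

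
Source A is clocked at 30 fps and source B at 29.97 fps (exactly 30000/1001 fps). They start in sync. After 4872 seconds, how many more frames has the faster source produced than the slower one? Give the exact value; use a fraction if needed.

A emits 30 × 4872 = 146160 frames; B emits 30000/1001 × 4872 = 20880000/143.
Difference = 20880/143 frames (≈ 146.0140); B is behind A.

20880/143 frames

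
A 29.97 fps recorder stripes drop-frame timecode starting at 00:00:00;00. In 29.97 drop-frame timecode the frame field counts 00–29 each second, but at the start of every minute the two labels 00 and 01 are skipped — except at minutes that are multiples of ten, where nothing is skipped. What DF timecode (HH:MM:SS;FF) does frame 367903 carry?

03:24:35;21

Ten DF minutes hold 17982 frames, so frame 367903 lies in block 20 (frames 359640–377621) with 8263 frames into that block.
The block's first minute is 1800 frames and the rest 1798 each; 8263 frames reaches minute 4, so 20 × 18 + 4 × 2 = 368 labels have been skipped so far.
Adding those back, label number 367903 + 368 = 368271 at 30 labels/s is 12275 s + 21 f = 3 h 24 min 35 s frame 21, i.e. 03:24:35;21.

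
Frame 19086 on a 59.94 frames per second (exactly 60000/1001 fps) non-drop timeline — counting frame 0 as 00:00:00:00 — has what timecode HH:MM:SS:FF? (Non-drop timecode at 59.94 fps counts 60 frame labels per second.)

00:05:18:06

19086 ÷ 60 = 318 full seconds, remainder 6 frames.
318 s = 0 h 5 min 18 s.
Timecode: 00:05:18:06.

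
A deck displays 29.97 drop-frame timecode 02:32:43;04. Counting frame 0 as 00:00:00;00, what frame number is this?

Complete 10-minute blocks: 15, each 17982 frames → 269730.
Remaining 2 whole minutes in the current block: 1800 + 1 × 1798 = 3598 frames.
Within the current minute: 43 × 30 + 4 − 2 = 1292 (labels ;00/;01 skipped at this minute). Total = 269730 + 3598 + 1292 = 274620.

274620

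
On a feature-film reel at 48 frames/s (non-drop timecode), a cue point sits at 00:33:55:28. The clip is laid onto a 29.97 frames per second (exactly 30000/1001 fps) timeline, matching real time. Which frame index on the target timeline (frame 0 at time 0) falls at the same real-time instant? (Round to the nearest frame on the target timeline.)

frame 61006

Source frame index: (0×3600 + 33×60 + 55) × 48 + 28 = 97708.
Real time: 97708 / (48) = 24427/12 s.
Target frame: (24427/12) × (30000/1001) = 4697500/77 ≈ 61006.494 → 61006.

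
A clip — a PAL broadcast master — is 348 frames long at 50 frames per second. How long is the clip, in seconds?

Running time = 348 / (50) = 6.96 s.

6.96 seconds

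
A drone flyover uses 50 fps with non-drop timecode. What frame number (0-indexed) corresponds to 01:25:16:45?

Total seconds to the label: (1 × 3600 + 25 × 60 + 16) = 5116.
Frame index = 5116 × 50 + 45 = 255845.

frame 255845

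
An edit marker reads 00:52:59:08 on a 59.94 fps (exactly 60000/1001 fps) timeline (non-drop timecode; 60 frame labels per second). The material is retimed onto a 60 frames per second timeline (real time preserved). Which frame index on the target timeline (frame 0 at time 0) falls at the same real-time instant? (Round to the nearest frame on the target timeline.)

Source frame index: (0×3600 + 52×60 + 59) × 60 + 8 = 190748.
Real time: 190748 / (60000/1001) = 47734687/15000 s.
Target frame: (47734687/15000) × (60) = 47734687/250 ≈ 190938.748 → 190939.

frame 190939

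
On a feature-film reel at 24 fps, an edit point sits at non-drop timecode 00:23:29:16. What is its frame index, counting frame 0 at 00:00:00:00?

33832

Total seconds to the label: (0 × 3600 + 23 × 60 + 29) = 1409.
Frame index = 1409 × 24 + 16 = 33832.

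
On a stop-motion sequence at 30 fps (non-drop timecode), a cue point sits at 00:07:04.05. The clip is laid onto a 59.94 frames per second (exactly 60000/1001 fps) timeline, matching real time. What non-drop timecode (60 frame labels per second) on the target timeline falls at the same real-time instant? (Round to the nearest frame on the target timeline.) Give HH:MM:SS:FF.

00:07:03:45

Source frame index: (0×3600 + 7×60 + 4) × 30 + 5 = 12725.
Real time: 12725 / (30) = 2545/6 s.
Target frame: (2545/6) × (60000/1001) = 25450000/1001 ≈ 25424.575 → 25425.
At 60 labels/s: frame 25425 → 00:07:03:45.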